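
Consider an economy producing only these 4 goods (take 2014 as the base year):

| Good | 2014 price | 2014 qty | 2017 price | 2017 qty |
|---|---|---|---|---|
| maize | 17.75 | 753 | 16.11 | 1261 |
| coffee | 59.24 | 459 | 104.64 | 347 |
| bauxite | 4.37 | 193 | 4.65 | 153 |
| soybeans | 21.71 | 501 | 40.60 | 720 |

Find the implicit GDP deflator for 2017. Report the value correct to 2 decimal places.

146.13

Nominal GDP 2017 = 16.11·1261 + 104.64·347 + 4.65·153 + 40.60·720 = 86568.24.
Real GDP 2017 (at 2014 prices) = 17.75·1261 + 59.24·347 + 4.37·153 + 21.71·720 = 59238.84.
Deflator = Nominal/Real × 100 = 86568.24/59238.84 × 100 = 146.134.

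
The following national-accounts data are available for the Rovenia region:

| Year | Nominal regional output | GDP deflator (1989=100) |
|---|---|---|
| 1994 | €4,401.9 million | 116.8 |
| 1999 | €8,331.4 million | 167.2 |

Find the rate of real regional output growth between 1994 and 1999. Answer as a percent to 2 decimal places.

Real regional output 1994 = 4401.9 / 1.168 = 3768.75.
Real regional output 1999 = 8331.4 / 1.672 = 4982.89.
Real growth = 4982.89 / 3768.75 − 1 = 0.3222.

32.22%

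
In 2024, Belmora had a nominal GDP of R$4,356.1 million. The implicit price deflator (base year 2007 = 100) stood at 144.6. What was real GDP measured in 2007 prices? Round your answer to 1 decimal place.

Real GDP = Nominal / (implicit price deflator/100) = 4356.1 / 1.446 = 3012.52.

R$3,012.5 million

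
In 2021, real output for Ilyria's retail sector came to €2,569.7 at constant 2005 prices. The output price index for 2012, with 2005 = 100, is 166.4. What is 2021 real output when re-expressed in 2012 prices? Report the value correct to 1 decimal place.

€4,276.0

Real output in 2012 prices = Real output in 2005 prices × (P_2012/P_2005) = 2569.7 × 1.664 = 4275.98.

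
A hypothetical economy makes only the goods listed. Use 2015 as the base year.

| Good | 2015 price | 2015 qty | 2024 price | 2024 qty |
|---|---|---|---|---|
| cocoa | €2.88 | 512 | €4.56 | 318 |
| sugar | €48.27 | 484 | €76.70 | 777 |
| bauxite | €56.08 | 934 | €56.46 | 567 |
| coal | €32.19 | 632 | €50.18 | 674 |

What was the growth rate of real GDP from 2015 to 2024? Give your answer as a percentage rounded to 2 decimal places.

Real GDP 2015 = Nominal GDP 2015 = 2.88·512 + 48.27·484 + 56.08·934 + 32.19·632 = 97560.04.
Real GDP 2024 (at 2015 prices) = 2.88·318 + 48.27·777 + 56.08·567 + 32.19·674 = 91915.05.
Real growth = 91915.05/97560.04 − 1 = -0.0579.

-5.79%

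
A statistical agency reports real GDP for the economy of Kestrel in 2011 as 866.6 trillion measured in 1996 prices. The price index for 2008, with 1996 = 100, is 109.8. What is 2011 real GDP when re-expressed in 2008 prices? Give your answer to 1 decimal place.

Real GDP in 2008 prices = Real GDP in 1996 prices × (P_2008/P_1996) = 866.6 × 1.098 = 951.53.

951.5 trillion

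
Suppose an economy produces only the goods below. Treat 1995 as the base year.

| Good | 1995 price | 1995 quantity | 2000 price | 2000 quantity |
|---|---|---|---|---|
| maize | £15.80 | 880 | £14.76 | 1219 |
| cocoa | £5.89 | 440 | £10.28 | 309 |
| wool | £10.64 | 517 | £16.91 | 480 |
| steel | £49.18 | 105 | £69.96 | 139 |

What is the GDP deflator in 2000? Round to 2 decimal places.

118.13

Nominal GDP 2000 = 14.76·1219 + 10.28·309 + 16.91·480 + 69.96·139 = 39010.20.
Real GDP 2000 (at 1995 prices) = 15.80·1219 + 5.89·309 + 10.64·480 + 49.18·139 = 33023.43.
Deflator = Nominal/Real × 100 = 39010.20/33023.43 × 100 = 118.129.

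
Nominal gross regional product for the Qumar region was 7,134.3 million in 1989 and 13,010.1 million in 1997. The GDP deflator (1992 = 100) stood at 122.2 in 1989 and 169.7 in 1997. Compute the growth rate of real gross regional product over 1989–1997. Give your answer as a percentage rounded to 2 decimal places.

31.32%

Real gross regional product 1989 = 7134.3 / 1.222 = 5838.22.
Real gross regional product 1997 = 13010.1 / 1.697 = 7666.53.
Real growth = 7666.53 / 5838.22 − 1 = 0.3132.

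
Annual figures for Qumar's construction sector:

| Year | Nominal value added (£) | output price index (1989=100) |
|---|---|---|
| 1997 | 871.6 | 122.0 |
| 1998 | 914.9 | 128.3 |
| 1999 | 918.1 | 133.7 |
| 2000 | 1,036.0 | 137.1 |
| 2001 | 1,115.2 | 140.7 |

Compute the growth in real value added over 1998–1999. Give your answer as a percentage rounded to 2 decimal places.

Real value added 1998 = 914.9/1.283 = 713.09.
Real value added 1999 = 918.1/1.337 = 686.69.
Change = 686.69/713.09 − 1 = -0.0370.

-3.70%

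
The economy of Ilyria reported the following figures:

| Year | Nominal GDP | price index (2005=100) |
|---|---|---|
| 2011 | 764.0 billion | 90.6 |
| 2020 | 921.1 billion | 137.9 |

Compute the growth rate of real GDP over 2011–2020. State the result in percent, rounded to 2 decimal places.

Deflate each year: 2011 → 764.0/0.906 = 843.27; 2020 → 921.1/1.379 = 667.95.
So real GDP changed by 667.95/843.27 − 1 = -0.2079, i.e. -20.79%.

-20.79%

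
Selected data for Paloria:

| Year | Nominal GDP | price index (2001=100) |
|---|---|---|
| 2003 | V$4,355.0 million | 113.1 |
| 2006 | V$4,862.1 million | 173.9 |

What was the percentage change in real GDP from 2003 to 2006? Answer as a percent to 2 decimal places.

Deflate each year: 2003 → 4355.0/1.131 = 3850.57; 2006 → 4862.1/1.739 = 2795.92.
So real GDP changed by 2795.92/3850.57 − 1 = -0.2739, i.e. -27.39%.

-27.39%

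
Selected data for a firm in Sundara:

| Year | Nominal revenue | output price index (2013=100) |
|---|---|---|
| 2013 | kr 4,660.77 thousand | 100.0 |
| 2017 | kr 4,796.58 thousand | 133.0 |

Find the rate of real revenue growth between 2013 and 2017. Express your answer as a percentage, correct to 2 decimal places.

Real revenue 2013 = 4660.77 / 1.000 = 4660.77.
Real revenue 2017 = 4796.58 / 1.330 = 3606.45.
Real growth = 3606.45 / 4660.77 − 1 = -0.2262.

-22.62%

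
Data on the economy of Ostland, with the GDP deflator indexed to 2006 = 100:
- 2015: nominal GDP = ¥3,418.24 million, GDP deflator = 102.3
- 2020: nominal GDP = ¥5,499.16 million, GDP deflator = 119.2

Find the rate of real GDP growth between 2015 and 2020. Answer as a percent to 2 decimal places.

38.07%

Real GDP 2015 = 3418.24 / 1.023 = 3341.39.
Real GDP 2020 = 5499.16 / 1.192 = 4613.39.
Real growth = 4613.39 / 3341.39 − 1 = 0.3807.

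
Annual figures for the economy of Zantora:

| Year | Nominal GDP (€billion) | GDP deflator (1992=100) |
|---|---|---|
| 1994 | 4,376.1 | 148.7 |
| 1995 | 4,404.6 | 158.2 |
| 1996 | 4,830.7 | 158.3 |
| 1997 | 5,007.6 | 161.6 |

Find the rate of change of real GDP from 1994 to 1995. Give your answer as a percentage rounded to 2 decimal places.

-5.39%

Real GDP 1994 = 4376.1/1.487 = 2942.91.
Real GDP 1995 = 4404.6/1.582 = 2784.20.
Change = 2784.20/2942.91 − 1 = -0.0539.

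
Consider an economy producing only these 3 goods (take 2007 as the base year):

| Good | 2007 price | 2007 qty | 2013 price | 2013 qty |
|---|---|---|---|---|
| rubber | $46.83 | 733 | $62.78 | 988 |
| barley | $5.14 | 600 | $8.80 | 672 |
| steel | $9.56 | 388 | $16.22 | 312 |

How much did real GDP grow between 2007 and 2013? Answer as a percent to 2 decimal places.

Real GDP 2007 = Nominal GDP 2007 = 46.83·733 + 5.14·600 + 9.56·388 = 41119.67.
Real GDP 2013 (at 2007 prices) = 46.83·988 + 5.14·672 + 9.56·312 = 52704.84.
Real growth = 52704.84/41119.67 − 1 = 0.2817.

28.17%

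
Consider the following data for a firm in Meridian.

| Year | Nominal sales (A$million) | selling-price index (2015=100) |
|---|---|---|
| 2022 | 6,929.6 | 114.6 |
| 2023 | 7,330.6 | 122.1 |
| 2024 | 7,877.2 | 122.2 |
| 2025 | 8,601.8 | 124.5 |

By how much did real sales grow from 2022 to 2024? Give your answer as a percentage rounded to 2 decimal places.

6.60%

Real sales 2022 = 6929.6/1.146 = 6046.77.
Real sales 2024 = 7877.2/1.222 = 6446.15.
Change = 6446.15/6046.77 − 1 = 0.0660.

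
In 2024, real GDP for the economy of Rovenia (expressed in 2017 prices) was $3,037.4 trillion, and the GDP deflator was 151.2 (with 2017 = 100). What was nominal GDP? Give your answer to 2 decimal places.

Nominal GDP = Real × (GDP deflator/100) = 3037.4 × 1.512 = 4592.55.

$4,592.55 trillion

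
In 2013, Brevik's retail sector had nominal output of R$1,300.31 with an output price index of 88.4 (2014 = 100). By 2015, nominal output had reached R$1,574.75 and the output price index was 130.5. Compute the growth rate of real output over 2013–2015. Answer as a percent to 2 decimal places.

Real output 2013 = 1300.31 / 0.884 = 1470.94.
Real output 2015 = 1574.75 / 1.305 = 1206.70.
Real growth = 1206.70 / 1470.94 − 1 = -0.1796.

-17.96%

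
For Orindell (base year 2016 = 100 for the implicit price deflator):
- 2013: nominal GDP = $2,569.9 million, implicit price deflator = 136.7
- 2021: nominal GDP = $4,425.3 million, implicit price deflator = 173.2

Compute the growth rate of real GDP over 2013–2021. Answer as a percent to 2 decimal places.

35.91%

Deflate each year: 2013 → 2569.9/1.367 = 1879.96; 2021 → 4425.3/1.732 = 2555.02.
So real GDP changed by 2555.02/1879.96 − 1 = 0.3591, i.e. 35.91%.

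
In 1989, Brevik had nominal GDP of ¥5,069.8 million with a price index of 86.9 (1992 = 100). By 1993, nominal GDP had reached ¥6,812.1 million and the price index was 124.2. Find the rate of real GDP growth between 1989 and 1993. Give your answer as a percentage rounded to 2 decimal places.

Real GDP 1989 = 5069.8 / 0.869 = 5834.06.
Real GDP 1993 = 6812.1 / 1.242 = 5484.78.
Real growth = 5484.78 / 5834.06 − 1 = -0.0599.

-5.99%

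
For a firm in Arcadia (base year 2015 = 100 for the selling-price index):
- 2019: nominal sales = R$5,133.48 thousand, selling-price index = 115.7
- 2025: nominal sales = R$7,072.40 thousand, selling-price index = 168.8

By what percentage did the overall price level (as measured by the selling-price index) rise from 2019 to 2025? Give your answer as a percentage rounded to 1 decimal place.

45.9%

Price-level change = 168.8 / 115.7 − 1 = 0.4589.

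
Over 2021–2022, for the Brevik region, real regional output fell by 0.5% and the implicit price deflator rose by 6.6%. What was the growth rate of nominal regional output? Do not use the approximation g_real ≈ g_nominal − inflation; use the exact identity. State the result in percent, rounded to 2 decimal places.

6.07%

(1 + g_nom) = (1 + g_real)(1 + π) = 0.9950 × 1.0660 = 1.06067.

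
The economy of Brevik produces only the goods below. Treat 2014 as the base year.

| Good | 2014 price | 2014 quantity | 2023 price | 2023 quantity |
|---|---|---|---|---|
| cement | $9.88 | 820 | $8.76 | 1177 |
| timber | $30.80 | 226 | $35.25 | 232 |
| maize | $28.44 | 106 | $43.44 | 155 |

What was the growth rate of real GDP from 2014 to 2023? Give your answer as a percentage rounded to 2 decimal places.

28.24%

Real GDP 2014 = Nominal GDP 2014 = 9.88·820 + 30.80·226 + 28.44·106 = 18077.04.
Real GDP 2023 (at 2014 prices) = 9.88·1177 + 30.80·232 + 28.44·155 = 23182.56.
Real growth = 23182.56/18077.04 − 1 = 0.2824.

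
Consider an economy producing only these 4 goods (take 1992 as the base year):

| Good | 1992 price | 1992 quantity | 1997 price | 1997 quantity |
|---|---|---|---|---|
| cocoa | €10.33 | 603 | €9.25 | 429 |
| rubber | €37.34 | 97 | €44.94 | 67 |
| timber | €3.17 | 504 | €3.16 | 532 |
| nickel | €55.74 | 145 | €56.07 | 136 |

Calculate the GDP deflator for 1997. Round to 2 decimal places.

Nominal GDP 1997 = 9.25·429 + 44.94·67 + 3.16·532 + 56.07·136 = 16285.87.
Real GDP 1997 (at 1992 prices) = 10.33·429 + 37.34·67 + 3.17·532 + 55.74·136 = 16200.43.
Deflator = Nominal/Real × 100 = 16285.87/16200.43 × 100 = 100.527.

100.53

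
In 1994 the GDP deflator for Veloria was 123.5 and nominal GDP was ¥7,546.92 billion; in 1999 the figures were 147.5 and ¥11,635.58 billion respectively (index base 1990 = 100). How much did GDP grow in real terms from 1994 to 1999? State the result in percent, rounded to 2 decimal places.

29.09%

Deflate each year: 1994 → 7546.92/1.235 = 6110.87; 1999 → 11635.58/1.475 = 7888.53.
So real GDP changed by 7888.53/6110.87 − 1 = 0.2909, i.e. 29.09%.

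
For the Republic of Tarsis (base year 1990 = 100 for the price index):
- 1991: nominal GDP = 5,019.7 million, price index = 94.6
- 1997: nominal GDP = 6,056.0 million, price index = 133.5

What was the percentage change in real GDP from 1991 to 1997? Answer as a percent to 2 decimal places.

Real GDP 1991 = 5019.7 / 0.946 = 5306.24.
Real GDP 1997 = 6056.0 / 1.335 = 4536.33.
Real growth = 4536.33 / 5306.24 − 1 = -0.1451.

-14.51%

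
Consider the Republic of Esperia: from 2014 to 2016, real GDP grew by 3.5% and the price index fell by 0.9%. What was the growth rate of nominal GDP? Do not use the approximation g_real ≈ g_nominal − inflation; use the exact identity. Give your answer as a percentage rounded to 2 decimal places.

(1 + g_nom) = (1 + g_real)(1 + π) = 1.0350 × 0.9910 = 1.02569.

2.57%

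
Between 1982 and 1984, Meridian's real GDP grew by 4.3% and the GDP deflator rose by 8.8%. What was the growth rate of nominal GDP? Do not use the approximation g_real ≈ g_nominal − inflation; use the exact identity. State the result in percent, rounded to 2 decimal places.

13.48%

(1 + g_nom) = (1 + g_real)(1 + π) = 1.0430 × 1.0880 = 1.13478.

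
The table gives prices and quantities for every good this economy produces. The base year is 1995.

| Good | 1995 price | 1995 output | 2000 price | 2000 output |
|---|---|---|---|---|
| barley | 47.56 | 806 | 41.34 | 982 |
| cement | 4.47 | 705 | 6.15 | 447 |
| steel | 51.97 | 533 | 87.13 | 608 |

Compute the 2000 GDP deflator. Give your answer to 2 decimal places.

119.95

Nominal GDP 2000 = 41.34·982 + 6.15·447 + 87.13·608 = 96319.97.
Real GDP 2000 (at 1995 prices) = 47.56·982 + 4.47·447 + 51.97·608 = 80299.77.
Deflator = Nominal/Real × 100 = 96319.97/80299.77 × 100 = 119.950.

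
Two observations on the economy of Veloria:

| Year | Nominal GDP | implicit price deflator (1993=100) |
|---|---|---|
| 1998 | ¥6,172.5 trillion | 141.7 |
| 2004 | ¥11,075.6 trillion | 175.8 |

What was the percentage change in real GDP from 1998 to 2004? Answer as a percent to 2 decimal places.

Deflate each year: 1998 → 6172.5/1.417 = 4356.03; 2004 → 11075.6/1.758 = 6300.11.
So real GDP changed by 6300.11/4356.03 − 1 = 0.4463, i.e. 44.63%.

44.63%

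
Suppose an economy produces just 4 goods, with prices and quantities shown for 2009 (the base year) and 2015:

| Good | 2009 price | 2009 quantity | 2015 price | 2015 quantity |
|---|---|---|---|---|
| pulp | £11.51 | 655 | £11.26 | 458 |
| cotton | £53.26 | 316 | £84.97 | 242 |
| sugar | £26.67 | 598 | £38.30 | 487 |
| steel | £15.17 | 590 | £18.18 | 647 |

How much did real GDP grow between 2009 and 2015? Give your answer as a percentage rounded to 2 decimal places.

Real GDP 2009 = Nominal GDP 2009 = 11.51·655 + 53.26·316 + 26.67·598 + 15.17·590 = 49268.17.
Real GDP 2015 (at 2009 prices) = 11.51·458 + 53.26·242 + 26.67·487 + 15.17·647 = 40963.78.
Real growth = 40963.78/49268.17 − 1 = -0.1686.

-16.86%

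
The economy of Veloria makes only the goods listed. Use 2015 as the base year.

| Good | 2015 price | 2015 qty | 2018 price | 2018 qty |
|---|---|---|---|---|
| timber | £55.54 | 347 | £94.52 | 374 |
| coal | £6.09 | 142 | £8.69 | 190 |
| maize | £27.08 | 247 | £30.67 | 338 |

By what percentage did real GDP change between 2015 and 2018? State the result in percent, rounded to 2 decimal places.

Real GDP 2015 = Nominal GDP 2015 = 55.54·347 + 6.09·142 + 27.08·247 = 26825.92.
Real GDP 2018 (at 2015 prices) = 55.54·374 + 6.09·190 + 27.08·338 = 31082.10.
Real growth = 31082.10/26825.92 − 1 = 0.1587.

15.87%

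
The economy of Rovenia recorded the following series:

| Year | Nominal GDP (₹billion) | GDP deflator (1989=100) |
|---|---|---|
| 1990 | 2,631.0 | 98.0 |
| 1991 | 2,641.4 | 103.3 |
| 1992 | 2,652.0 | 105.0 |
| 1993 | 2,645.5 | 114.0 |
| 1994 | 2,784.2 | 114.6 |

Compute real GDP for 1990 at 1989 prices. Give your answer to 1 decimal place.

Real GDP 1990 = 2631.0 / 0.980 = 2684.69.

₹2,684.7 billion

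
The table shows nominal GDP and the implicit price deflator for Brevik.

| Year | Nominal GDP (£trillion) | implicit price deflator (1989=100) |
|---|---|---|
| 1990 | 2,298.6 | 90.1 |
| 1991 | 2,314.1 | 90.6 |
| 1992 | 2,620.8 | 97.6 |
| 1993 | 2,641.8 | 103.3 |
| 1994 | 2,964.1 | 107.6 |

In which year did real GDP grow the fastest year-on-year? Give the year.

1991: real = 2314.1/0.906 = 2554.19; growth vs 1990 (2551.17) = 0.12%.
1992: real = 2620.8/0.976 = 2685.25; growth vs 1991 (2554.19) = 5.13%.
1993: real = 2641.8/1.033 = 2557.41; growth vs 1992 (2685.25) = -4.76%.
1994: real = 2964.1/1.076 = 2754.74; growth vs 1993 (2557.41) = 7.72%.

1994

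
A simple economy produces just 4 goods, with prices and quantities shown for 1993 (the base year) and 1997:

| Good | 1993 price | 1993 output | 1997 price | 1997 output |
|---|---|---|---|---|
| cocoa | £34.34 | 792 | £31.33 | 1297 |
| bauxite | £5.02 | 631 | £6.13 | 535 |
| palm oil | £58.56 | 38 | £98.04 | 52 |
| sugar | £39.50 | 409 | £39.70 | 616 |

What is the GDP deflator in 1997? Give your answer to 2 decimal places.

98.48

Nominal GDP 1997 = 31.33·1297 + 6.13·535 + 98.04·52 + 39.70·616 = 73467.84.
Real GDP 1997 (at 1993 prices) = 34.34·1297 + 5.02·535 + 58.56·52 + 39.50·616 = 74601.80.
Deflator = Nominal/Real × 100 = 73467.84/74601.80 × 100 = 98.480.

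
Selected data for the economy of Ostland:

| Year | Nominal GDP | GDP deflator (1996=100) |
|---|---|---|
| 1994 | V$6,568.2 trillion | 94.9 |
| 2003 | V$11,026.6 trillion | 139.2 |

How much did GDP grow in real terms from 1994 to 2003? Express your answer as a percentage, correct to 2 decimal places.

Real GDP 1994 = 6568.2 / 0.949 = 6921.18.
Real GDP 2003 = 11026.6 / 1.392 = 7921.41.
Real growth = 7921.41 / 6921.18 − 1 = 0.1445.

14.45%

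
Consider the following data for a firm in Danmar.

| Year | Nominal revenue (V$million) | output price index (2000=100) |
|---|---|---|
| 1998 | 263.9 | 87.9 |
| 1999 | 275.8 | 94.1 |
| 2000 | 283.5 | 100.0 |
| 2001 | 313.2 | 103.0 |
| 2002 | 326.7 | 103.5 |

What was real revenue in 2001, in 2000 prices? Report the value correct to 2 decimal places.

Real revenue 2001 = 313.2 / 1.030 = 304.08.

V$304.08 million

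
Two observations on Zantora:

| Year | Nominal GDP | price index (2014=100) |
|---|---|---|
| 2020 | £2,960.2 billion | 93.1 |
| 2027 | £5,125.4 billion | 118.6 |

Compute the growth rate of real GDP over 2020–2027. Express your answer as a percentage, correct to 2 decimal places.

35.92%

Deflate each year: 2020 → 2960.2/0.931 = 3179.59; 2027 → 5125.4/1.186 = 4321.59.
So real GDP changed by 4321.59/3179.59 − 1 = 0.3592, i.e. 35.92%.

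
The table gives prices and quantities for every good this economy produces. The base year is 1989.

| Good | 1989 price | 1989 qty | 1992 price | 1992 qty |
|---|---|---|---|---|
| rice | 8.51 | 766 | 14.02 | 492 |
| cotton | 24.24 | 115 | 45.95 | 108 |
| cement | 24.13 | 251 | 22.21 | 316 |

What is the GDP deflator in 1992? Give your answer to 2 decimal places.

130.83

Nominal GDP 1992 = 14.02·492 + 45.95·108 + 22.21·316 = 18878.80.
Real GDP 1992 (at 1989 prices) = 8.51·492 + 24.24·108 + 24.13·316 = 14429.92.
Deflator = Nominal/Real × 100 = 18878.80/14429.92 × 100 = 130.831.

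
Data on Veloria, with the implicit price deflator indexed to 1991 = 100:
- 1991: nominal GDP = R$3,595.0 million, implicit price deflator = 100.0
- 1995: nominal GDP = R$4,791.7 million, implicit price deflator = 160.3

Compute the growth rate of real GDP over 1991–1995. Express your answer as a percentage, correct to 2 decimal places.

-16.85%

Deflate each year: 1991 → 3595.0/1.000 = 3595.00; 1995 → 4791.7/1.603 = 2989.21.
So real GDP changed by 2989.21/3595.00 − 1 = -0.1685, i.e. -16.85%.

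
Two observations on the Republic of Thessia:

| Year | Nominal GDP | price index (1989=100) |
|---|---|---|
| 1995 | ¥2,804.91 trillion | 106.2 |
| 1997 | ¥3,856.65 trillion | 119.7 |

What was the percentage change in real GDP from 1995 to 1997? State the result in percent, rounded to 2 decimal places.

21.99%

Real GDP 1995 = 2804.91 / 1.062 = 2641.16.
Real GDP 1997 = 3856.65 / 1.197 = 3221.93.
Real growth = 3221.93 / 2641.16 − 1 = 0.2199.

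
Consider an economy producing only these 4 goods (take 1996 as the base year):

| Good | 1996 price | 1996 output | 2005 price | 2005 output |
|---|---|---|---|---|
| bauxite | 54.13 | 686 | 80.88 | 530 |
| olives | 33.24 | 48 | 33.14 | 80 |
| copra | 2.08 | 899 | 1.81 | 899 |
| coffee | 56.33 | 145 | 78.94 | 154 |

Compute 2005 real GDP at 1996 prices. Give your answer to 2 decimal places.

41892.84

Real GDP 2005 = Σ (p_1996 × q_2005) = 54.13·530 + 33.24·80 + 2.08·899 + 56.33·154 = 41892.84.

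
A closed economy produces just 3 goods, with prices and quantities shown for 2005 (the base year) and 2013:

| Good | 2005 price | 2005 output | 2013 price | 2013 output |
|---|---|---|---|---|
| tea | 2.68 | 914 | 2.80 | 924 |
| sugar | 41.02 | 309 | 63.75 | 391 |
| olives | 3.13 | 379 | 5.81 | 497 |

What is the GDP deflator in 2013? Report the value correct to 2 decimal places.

Nominal GDP 2013 = 2.80·924 + 63.75·391 + 5.81·497 = 30401.02.
Real GDP 2013 (at 2005 prices) = 2.68·924 + 41.02·391 + 3.13·497 = 20070.75.
Deflator = Nominal/Real × 100 = 30401.02/20070.75 × 100 = 151.469.

151.47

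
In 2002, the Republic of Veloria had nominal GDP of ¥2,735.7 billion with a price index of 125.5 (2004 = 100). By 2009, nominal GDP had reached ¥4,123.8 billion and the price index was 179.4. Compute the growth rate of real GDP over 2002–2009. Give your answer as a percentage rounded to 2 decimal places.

5.45%

Real GDP 2002 = 2735.7 / 1.255 = 2179.84.
Real GDP 2009 = 4123.8 / 1.794 = 2298.66.
Real growth = 2298.66 / 2179.84 − 1 = 0.0545.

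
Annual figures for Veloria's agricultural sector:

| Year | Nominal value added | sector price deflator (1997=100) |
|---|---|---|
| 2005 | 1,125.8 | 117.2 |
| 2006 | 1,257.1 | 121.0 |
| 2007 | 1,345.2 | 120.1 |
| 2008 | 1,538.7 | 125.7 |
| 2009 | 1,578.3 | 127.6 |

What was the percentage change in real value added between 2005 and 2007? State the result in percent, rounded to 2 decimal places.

16.60%

Real value added 2005 = 1125.8/1.172 = 960.58.
Real value added 2007 = 1345.2/1.201 = 1120.07.
Change = 1120.07/960.58 − 1 = 0.1660.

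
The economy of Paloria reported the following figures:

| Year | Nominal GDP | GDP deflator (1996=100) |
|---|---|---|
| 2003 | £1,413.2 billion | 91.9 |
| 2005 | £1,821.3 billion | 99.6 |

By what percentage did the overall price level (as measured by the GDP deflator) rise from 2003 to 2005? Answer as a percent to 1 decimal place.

Price-level change = 99.6 / 91.9 − 1 = 0.0838.

8.4%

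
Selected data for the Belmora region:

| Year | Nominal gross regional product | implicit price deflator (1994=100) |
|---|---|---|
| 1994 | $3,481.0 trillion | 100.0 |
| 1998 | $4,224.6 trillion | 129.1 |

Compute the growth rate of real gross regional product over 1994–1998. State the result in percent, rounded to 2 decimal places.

Real gross regional product 1994 = 3481.0 / 1.000 = 3481.00.
Real gross regional product 1998 = 4224.6 / 1.291 = 3272.35.
Real growth = 3272.35 / 3481.00 − 1 = -0.0599.

-5.99%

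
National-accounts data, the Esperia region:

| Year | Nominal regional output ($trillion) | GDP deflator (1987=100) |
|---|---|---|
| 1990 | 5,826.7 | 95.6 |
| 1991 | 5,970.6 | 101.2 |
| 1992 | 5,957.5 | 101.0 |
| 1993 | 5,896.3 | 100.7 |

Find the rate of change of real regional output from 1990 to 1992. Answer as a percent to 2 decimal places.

Real regional output 1990 = 5826.7/0.956 = 6094.87.
Real regional output 1992 = 5957.5/1.010 = 5898.51.
Change = 5898.51/6094.87 − 1 = -0.0322.

-3.22%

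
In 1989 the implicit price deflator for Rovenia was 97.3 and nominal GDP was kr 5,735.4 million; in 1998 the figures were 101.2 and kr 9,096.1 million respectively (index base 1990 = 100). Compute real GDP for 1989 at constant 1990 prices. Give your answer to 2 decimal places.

kr 5,894.55 million

Real GDP = Nominal / (implicit price deflator/100) = 5735.4 / 0.973 = 5894.55.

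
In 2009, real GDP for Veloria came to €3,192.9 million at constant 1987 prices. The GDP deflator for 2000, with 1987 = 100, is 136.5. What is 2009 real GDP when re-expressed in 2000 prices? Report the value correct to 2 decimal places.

Real GDP in 2000 prices = Real GDP in 1987 prices × (P_2000/P_1987) = 3192.9 × 1.365 = 4358.31.

€4,358.31 million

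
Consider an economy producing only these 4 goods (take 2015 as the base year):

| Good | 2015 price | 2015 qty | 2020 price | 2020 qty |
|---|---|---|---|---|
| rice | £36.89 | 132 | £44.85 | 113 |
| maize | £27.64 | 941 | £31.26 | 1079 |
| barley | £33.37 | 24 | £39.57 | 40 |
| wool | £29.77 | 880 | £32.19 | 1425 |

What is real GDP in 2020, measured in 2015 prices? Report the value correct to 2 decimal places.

£77749.18

Real GDP 2020 = Σ (p_2015 × q_2020) = 36.89·113 + 27.64·1079 + 33.37·40 + 29.77·1425 = 77749.18.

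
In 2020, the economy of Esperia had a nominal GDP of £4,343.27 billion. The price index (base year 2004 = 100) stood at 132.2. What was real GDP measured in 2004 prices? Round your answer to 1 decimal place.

£3,285.4 billion

Real GDP = Nominal / (price index/100) = 4343.27 / 1.322 = 3285.38.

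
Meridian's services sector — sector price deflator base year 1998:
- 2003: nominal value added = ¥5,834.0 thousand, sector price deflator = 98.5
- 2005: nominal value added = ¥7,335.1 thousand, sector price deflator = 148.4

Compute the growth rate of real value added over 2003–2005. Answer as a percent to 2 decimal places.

-16.55%

Deflate each year: 2003 → 5834.0/0.985 = 5922.84; 2005 → 7335.1/1.484 = 4942.79.
So real value added changed by 4942.79/5922.84 − 1 = -0.1655, i.e. -16.55%.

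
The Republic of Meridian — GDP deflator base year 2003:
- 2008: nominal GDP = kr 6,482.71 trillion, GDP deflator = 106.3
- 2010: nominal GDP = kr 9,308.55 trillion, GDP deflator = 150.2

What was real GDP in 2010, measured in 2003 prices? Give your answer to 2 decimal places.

kr 6,197.44 trillion

Real GDP = Nominal / (GDP deflator/100) = 9308.55 / 1.502 = 6197.44.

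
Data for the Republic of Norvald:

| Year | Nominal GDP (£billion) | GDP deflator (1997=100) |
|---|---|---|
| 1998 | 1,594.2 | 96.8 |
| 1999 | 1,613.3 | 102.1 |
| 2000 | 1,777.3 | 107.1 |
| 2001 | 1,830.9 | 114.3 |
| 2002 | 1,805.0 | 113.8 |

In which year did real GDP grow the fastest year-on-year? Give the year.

2000

1999: real = 1613.3/1.021 = 1580.12; growth vs 1998 (1646.90) = -4.05%.
2000: real = 1777.3/1.071 = 1659.48; growth vs 1999 (1580.12) = 5.02%.
2001: real = 1830.9/1.143 = 1601.84; growth vs 2000 (1659.48) = -3.47%.
2002: real = 1805.0/1.138 = 1586.12; growth vs 2001 (1601.84) = -0.98%.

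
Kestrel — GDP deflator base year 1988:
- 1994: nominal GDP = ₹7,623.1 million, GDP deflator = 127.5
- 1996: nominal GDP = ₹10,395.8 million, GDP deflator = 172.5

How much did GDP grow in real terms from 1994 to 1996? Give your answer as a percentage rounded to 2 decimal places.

Deflate each year: 1994 → 7623.1/1.275 = 5978.90; 1996 → 10395.8/1.725 = 6026.55.
So real GDP changed by 6026.55/5978.90 − 1 = 0.0080, i.e. 0.80%.

0.80%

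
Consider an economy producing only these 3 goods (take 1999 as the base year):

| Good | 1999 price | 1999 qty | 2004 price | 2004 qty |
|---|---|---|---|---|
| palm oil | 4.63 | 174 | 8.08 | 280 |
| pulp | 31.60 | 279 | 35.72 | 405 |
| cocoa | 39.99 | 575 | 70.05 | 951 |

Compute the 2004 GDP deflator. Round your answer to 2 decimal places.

159.90

Nominal GDP 2004 = 8.08·280 + 35.72·405 + 70.05·951 = 83346.55.
Real GDP 2004 (at 1999 prices) = 4.63·280 + 31.60·405 + 39.99·951 = 52124.89.
Deflator = Nominal/Real × 100 = 83346.55/52124.89 × 100 = 159.898.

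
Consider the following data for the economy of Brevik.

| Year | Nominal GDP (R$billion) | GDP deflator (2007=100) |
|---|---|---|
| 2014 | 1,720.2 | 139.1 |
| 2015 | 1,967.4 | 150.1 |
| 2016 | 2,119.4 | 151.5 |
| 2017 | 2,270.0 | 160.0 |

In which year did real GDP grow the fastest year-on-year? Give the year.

2016

2015: real = 1967.4/1.501 = 1310.73; growth vs 2014 (1236.66) = 5.99%.
2016: real = 2119.4/1.515 = 1398.94; growth vs 2015 (1310.73) = 6.73%.
2017: real = 2270.0/1.600 = 1418.75; growth vs 2016 (1398.94) = 1.42%.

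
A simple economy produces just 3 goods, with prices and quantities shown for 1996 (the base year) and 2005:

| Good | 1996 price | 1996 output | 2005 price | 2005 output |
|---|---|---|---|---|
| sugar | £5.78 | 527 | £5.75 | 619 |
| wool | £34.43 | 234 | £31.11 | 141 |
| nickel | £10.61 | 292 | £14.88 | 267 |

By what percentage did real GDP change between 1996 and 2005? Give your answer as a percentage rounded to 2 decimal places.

-20.67%

Real GDP 1996 = Nominal GDP 1996 = 5.78·527 + 34.43·234 + 10.61·292 = 14200.80.
Real GDP 2005 (at 1996 prices) = 5.78·619 + 34.43·141 + 10.61·267 = 11265.32.
Real growth = 11265.32/14200.80 − 1 = -0.2067.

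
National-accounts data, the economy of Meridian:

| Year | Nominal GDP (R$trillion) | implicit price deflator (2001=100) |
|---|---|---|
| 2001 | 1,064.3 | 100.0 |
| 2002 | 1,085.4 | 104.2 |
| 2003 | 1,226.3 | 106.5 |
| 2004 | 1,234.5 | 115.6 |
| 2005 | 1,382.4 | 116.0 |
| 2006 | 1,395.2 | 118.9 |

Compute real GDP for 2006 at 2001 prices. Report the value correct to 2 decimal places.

Real GDP 2006 = 1395.2 / 1.189 = 1173.42.

R$1,173.42 trillion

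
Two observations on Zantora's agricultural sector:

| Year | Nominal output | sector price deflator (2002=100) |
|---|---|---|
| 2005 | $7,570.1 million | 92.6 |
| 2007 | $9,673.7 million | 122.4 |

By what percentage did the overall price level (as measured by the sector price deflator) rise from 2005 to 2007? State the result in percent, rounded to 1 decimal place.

Price-level change = 122.4 / 92.6 − 1 = 0.3218.

32.2%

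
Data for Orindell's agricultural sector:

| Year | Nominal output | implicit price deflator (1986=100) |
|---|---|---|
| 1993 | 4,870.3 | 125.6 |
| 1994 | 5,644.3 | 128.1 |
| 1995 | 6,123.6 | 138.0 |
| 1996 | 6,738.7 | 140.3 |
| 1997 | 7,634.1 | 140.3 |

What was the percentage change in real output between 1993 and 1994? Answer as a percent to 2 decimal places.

13.63%

Real output 1993 = 4870.3/1.256 = 3877.63.
Real output 1994 = 5644.3/1.281 = 4406.17.
Change = 4406.17/3877.63 − 1 = 0.1363.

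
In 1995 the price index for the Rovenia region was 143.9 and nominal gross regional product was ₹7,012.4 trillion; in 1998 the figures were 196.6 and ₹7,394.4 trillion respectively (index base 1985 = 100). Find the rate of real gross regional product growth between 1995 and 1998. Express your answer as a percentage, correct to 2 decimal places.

-22.82%

Deflate each year: 1995 → 7012.4/1.439 = 4873.11; 1998 → 7394.4/1.966 = 3761.14.
So real gross regional product changed by 3761.14/4873.11 − 1 = -0.2282, i.e. -22.82%.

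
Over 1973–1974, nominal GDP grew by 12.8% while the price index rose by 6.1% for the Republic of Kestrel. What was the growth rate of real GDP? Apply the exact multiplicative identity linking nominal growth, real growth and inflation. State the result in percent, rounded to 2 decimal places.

(1 + g_nom) = (1 + g_real)(1 + π), so g_real = 1.1280 / 1.0610 − 1 = 0.06315.

6.31%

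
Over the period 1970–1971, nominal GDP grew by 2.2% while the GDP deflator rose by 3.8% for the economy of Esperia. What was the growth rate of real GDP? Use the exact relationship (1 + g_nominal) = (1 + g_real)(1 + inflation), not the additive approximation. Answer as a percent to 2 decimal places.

(1 + g_nom) = (1 + g_real)(1 + π), so g_real = 1.0220 / 1.0380 − 1 = -0.01541.

-1.54%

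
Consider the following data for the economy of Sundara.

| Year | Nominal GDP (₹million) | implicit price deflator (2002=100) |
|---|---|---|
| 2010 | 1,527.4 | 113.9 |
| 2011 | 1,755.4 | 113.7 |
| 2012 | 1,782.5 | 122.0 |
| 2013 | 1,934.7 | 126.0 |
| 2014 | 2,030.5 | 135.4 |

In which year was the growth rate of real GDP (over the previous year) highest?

2011: real = 1755.4/1.137 = 1543.89; growth vs 2010 (1341.00) = 15.13%.
2012: real = 1782.5/1.220 = 1461.07; growth vs 2011 (1543.89) = -5.36%.
2013: real = 1934.7/1.260 = 1535.48; growth vs 2012 (1461.07) = 5.09%.
2014: real = 2030.5/1.354 = 1499.63; growth vs 2013 (1535.48) = -2.33%.

2011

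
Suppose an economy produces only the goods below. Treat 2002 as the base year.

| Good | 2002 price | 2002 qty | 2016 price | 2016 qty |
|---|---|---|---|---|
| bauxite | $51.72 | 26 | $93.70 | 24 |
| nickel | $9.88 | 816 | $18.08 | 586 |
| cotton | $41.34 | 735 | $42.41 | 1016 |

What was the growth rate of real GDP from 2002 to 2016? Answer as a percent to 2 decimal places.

Real GDP 2002 = Nominal GDP 2002 = 51.72·26 + 9.88·816 + 41.34·735 = 39791.70.
Real GDP 2016 (at 2002 prices) = 51.72·24 + 9.88·586 + 41.34·1016 = 49032.40.
Real growth = 49032.40/39791.70 − 1 = 0.2322.

23.22%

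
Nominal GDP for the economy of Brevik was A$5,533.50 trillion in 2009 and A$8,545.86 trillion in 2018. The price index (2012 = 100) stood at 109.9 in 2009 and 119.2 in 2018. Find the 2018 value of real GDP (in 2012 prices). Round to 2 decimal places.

A$7,169.35 trillion

Real GDP = Nominal / (price index/100) = 8545.86 / 1.192 = 7169.35.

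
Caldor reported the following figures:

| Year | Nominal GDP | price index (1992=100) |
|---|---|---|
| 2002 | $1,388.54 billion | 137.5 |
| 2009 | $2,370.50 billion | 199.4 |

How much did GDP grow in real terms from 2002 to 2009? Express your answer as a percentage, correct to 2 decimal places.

17.72%

Deflate each year: 2002 → 1388.54/1.375 = 1009.85; 2009 → 2370.50/1.994 = 1188.82.
So real GDP changed by 1188.82/1009.85 − 1 = 0.1772, i.e. 17.72%.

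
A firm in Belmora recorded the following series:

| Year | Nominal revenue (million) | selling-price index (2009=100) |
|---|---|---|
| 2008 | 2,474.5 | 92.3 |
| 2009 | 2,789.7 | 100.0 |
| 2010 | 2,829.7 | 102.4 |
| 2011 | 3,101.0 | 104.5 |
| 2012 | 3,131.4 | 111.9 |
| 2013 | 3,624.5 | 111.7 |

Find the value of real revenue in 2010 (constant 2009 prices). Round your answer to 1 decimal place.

Real revenue 2010 = 2829.7 / 1.024 = 2763.38.

2,763.4 million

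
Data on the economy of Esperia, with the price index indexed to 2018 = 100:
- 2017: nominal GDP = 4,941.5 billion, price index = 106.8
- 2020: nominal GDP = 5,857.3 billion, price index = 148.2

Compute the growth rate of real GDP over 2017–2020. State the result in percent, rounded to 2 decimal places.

-14.58%

Real GDP 2017 = 4941.5 / 1.068 = 4626.87.
Real GDP 2020 = 5857.3 / 1.482 = 3952.29.
Real growth = 3952.29 / 4626.87 − 1 = -0.1458.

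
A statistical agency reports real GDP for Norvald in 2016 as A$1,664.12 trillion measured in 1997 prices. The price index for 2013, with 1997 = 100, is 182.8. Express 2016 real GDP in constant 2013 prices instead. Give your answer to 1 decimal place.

A$3,042.0 trillion

Real GDP in 2013 prices = Real GDP in 1997 prices × (P_2013/P_1997) = 1664.12 × 1.828 = 3042.01.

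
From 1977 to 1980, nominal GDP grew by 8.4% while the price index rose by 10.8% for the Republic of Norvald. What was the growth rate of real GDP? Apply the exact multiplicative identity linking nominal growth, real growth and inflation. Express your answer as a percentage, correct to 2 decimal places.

-2.17%

(1 + g_nom) = (1 + g_real)(1 + π), so g_real = 1.0840 / 1.1080 − 1 = -0.02166.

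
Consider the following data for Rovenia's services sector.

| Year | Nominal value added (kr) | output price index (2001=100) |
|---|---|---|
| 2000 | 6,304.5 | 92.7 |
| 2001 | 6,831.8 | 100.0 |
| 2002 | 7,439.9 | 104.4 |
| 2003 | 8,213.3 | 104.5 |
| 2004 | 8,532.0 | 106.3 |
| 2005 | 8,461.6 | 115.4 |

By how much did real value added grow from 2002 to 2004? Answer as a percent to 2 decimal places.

12.63%

Real value added 2002 = 7439.9/1.044 = 7126.34.
Real value added 2004 = 8532.0/1.063 = 8026.34.
Change = 8026.34/7126.34 − 1 = 0.1263.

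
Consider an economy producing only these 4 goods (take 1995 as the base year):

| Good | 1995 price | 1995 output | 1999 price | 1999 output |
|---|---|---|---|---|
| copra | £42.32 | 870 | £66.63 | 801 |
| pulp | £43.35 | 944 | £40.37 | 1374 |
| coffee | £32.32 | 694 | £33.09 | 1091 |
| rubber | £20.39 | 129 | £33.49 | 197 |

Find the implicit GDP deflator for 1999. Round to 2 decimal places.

114.16

Nominal GDP 1999 = 66.63·801 + 40.37·1374 + 33.09·1091 + 33.49·197 = 151537.73.
Real GDP 1999 (at 1995 prices) = 42.32·801 + 43.35·1374 + 32.32·1091 + 20.39·197 = 132739.17.
Deflator = Nominal/Real × 100 = 151537.73/132739.17 × 100 = 114.162.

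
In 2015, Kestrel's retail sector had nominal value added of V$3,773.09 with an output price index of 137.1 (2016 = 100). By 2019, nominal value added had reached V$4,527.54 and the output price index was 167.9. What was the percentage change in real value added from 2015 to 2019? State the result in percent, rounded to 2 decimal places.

-2.02%

Real value added 2015 = 3773.09 / 1.371 = 2752.07.
Real value added 2019 = 4527.54 / 1.679 = 2696.57.
Real growth = 2696.57 / 2752.07 − 1 = -0.0202.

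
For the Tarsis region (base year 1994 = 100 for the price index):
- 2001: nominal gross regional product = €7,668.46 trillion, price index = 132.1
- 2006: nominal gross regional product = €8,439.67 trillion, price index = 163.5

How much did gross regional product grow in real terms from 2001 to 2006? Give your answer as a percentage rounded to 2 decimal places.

-11.08%

Real gross regional product 2001 = 7668.46 / 1.321 = 5805.04.
Real gross regional product 2006 = 8439.67 / 1.635 = 5161.88.
Real growth = 5161.88 / 5805.04 − 1 = -0.1108.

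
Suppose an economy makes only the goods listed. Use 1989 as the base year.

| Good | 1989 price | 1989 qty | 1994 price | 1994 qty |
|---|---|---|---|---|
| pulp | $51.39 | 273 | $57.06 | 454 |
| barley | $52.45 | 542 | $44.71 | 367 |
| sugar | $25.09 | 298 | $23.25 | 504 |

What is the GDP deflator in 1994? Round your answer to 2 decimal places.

Nominal GDP 1994 = 57.06·454 + 44.71·367 + 23.25·504 = 54031.81.
Real GDP 1994 (at 1989 prices) = 51.39·454 + 52.45·367 + 25.09·504 = 55225.57.
Deflator = Nominal/Real × 100 = 54031.81/55225.57 × 100 = 97.838.

97.84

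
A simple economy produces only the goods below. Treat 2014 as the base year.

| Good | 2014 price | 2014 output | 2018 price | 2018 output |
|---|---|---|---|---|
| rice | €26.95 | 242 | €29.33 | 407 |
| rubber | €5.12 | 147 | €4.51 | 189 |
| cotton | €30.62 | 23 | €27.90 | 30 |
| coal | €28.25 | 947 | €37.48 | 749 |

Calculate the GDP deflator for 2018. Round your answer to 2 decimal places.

122.59

Nominal GDP 2018 = 29.33·407 + 4.51·189 + 27.90·30 + 37.48·749 = 41699.22.
Real GDP 2018 (at 2014 prices) = 26.95·407 + 5.12·189 + 30.62·30 + 28.25·749 = 34014.18.
Deflator = Nominal/Real × 100 = 41699.22/34014.18 × 100 = 122.594.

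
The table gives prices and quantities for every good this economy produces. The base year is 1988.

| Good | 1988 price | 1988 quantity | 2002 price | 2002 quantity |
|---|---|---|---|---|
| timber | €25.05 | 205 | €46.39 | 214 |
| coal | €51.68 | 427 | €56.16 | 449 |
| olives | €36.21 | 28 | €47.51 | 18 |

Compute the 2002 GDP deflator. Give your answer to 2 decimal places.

Nominal GDP 2002 = 46.39·214 + 56.16·449 + 47.51·18 = 35998.48.
Real GDP 2002 (at 1988 prices) = 25.05·214 + 51.68·449 + 36.21·18 = 29216.80.
Deflator = Nominal/Real × 100 = 35998.48/29216.80 × 100 = 123.212.

123.21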